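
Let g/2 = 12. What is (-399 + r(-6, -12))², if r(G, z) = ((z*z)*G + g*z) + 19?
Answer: 2347024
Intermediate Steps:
g = 24 (g = 2*12 = 24)
r(G, z) = 19 + 24*z + G*z² (r(G, z) = ((z*z)*G + 24*z) + 19 = (z²*G + 24*z) + 19 = (G*z² + 24*z) + 19 = (24*z + G*z²) + 19 = 19 + 24*z + G*z²)
(-399 + r(-6, -12))² = (-399 + (19 + 24*(-12) - 6*(-12)²))² = (-399 + (19 - 288 - 6*144))² = (-399 + (19 - 288 - 864))² = (-399 - 1133)² = (-1532)² = 2347024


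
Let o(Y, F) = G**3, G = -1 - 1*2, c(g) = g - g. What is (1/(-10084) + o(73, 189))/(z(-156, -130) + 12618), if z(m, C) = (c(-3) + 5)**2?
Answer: -272269/127492012 ≈ -0.0021356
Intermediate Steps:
c(g) = 0
G = -3 (G = -1 - 2 = -3)
o(Y, F) = -27 (o(Y, F) = (-3)**3 = -27)
z(m, C) = 25 (z(m, C) = (0 + 5)**2 = 5**2 = 25)
(1/(-10084) + o(73, 189))/(z(-156, -130) + 12618) = (1/(-10084) - 27)/(25 + 12618) = (-1/10084 - 27)/12643 = -272269/10084*1/12643 = -272269/127492012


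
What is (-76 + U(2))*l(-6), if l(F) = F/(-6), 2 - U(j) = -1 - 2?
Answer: -71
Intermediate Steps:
U(j) = 5 (U(j) = 2 - (-1 - 2) = 2 - 1*(-3) = 2 + 3 = 5)
l(F) = -F/6 (l(F) = F*(-⅙) = -F/6)
(-76 + U(2))*l(-6) = (-76 + 5)*(-⅙*(-6)) = -71*1 = -71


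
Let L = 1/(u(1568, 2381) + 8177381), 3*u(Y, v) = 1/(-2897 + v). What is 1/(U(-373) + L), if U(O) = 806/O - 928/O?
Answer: 4721652498551/1544348043418 ≈ 3.0574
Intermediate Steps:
U(O) = -122/O
u(Y, v) = 1/(3*(-2897 + v))
L = 1548/12658585787 (L = 1/(1/(3*(-2897 + 2381)) + 8177381) = 1/((⅓)/(-516) + 8177381) = 1/((⅓)*(-1/516) + 8177381) = 1/(-1/1548 + 8177381) = 1/(12658585787/1548) = 1548/12658585787 ≈ 1.2229e-7)
1/(U(-373) + L) = 1/(-122/(-373) + 1548/12658585787) = 1/(-122*(-1/373) + 1548/12658585787) = 1/(122/373 + 1548/12658585787) = 1/(1544348043418/4721652498551) = 4721652498551/1544348043418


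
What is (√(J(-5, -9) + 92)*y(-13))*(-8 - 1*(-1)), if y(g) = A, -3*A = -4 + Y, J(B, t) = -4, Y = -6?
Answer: -140*√22/3 ≈ -218.89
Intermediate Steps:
A = 10/3 (A = -(-4 - 6)/3 = -⅓*(-10) = 10/3 ≈ 3.3333)
y(g) = 10/3
(√(J(-5, -9) + 92)*y(-13))*(-8 - 1*(-1)) = (√(-4 + 92)*(10/3))*(-8 - 1*(-1)) = (√88*(10/3))*(-8 + 1) = ((2*√22)*(10/3))*(-7) = (20*√22/3)*(-7) = -140*√22/3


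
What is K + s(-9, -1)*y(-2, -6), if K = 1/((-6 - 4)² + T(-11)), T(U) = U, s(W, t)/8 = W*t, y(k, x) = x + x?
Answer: -76895/89 ≈ -863.99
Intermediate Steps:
y(k, x) = 2*x
s(W, t) = 8*W*t (s(W, t) = 8*(W*t) = 8*W*t)
K = 1/89 (K = 1/((-6 - 4)² - 11) = 1/((-10)² - 11) = 1/(100 - 11) = 1/89 ≈ 0.011236)
K + s(-9, -1)*y(-2, -6) = 1/89 + (8*(-9)*(-1))*(2*(-6)) = 1/89 + 72*(-12) = 1/89 - 864 = -76895/89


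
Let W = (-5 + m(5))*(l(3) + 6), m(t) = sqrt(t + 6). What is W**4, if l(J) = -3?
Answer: 194076 - 58320*sqrt(11) ≈ 650.44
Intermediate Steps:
m(t) = sqrt(6 + t)
W = -15 + 3*sqrt(11) (W = (-5 + sqrt(6 + 5))*(-3 + 6) = (-5 + sqrt(11))*3 = -15 + 3*sqrt(11) ≈ -5.0501)
W**4 = (-15 + 3*sqrt(11))**4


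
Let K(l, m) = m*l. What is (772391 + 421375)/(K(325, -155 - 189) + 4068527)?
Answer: 397922/1318909 ≈ 0.30171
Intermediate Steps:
K(l, m) = l*m
(772391 + 421375)/(K(325, -155 - 189) + 4068527) = (772391 + 421375)/(325*(-155 - 189) + 4068527) = 1193766/(325*(-344) + 4068527) = 1193766/(-111800 + 4068527) = 1193766/3956727 = 1193766*(1/3956727) = 397922/1318909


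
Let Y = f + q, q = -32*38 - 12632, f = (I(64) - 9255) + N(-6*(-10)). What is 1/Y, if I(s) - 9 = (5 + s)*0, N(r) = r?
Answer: -1/23034 ≈ -4.3414e-5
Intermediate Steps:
I(s) = 9 (I(s) = 9 + (5 + s)*0 = 9 + 0 = 9)
f = -9186 (f = (9 - 9255) - 6*(-10) = -9246 + 60 = -9186)
q = -13848 (q = -1216 - 12632 = -13848)
Y = -23034 (Y = -9186 - 13848 = -23034)
1/Y = 1/(-23034) = -1/23034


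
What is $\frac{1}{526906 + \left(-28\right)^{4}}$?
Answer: $\frac{1}{1141562} \approx 8.7599 \cdot 10^{-7}$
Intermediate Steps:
$\frac{1}{526906 + \left(-28\right)^{4}} = \frac{1}{526906 + 614656} = \frac{1}{1141562}$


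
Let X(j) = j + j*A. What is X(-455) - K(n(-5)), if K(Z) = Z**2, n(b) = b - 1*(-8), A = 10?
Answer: -5014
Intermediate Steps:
n(b) = 8 + b (n(b) = b + 8 = 8 + b)
X(j) = 11*j (X(j) = j + j*10 = j + 10*j = 11*j)
X(-455) - K(n(-5)) = 11*(-455) - (8 - 5)**2 = -5005 - 1*3**2 = -5005 - 1*9 = -5005 - 9 = -5014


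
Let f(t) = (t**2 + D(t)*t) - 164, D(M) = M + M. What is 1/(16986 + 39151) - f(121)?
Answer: -2456498982/56137 ≈ -43759.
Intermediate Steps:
D(M) = 2*M
f(t) = -164 + 3*t**2 (f(t) = (t**2 + (2*t)*t) - 164 = (t**2 + 2*t**2) - 164 = 3*t**2 - 164 = -164 + 3*t**2)
1/(16986 + 39151) - f(121) = 1/(16986 + 39151) - (-164 + 3*121**2) = 1/56137 - (-164 + 3*14641) = 1/56137 - (-164 + 43923) = 1/56137 - 1*43759 = 1/56137 - 43759 = -2456498982/56137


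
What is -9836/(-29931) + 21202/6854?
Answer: 351006503/102573537 ≈ 3.4220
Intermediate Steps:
-9836/(-29931) + 21202/6854 = -9836*(-1/29931) + 21202*(1/6854) = 9836/29931 + 10601/3427 = 351006503/102573537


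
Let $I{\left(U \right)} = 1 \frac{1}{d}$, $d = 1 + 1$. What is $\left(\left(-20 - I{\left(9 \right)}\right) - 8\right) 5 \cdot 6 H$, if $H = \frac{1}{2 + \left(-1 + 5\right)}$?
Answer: $- \frac{285}{2} \approx -142.5$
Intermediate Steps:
$H = \frac{1}{6}$ ($H = \frac{1}{2 + 4} = \frac{1}{6} \approx 0.16667$)
$d = 2$
$I{\left(U \right)} = \frac{1}{2}$ ($I{\left(U \right)} = 1 \cdot \frac{1}{2} = \frac{1}{2}$)
$\left(\left(-20 - I{\left(9 \right)}\right) - 8\right) 5 \cdot 6 H = \left(\left(-20 - \frac{1}{2}\right) - 8\right) 5 \cdot 6 \cdot \frac{1}{6} = \left(\left(-20 - \frac{1}{2}\right) - 8\right) 30 \cdot \frac{1}{6} = \left(- \frac{41}{2} - 8\right) 5 = \left(- \frac{57}{2}\right) 5 = - \frac{285}{2}$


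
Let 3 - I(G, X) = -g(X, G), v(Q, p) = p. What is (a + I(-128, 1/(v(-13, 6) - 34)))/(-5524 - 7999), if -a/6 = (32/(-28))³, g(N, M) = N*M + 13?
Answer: -10128/4638389 ≈ -0.0021835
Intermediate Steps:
g(N, M) = 13 + M*N (g(N, M) = M*N + 13 = 13 + M*N)
a = 3072/343 (a = -6*(32/(-28))³ = -6*(32*(-1/28))³ = -6*(-8/7)³ = -6*(-512/343) = 3072/343 ≈ 8.9563)
I(G, X) = 16 + G*X (I(G, X) = 3 - (-1)*(13 + G*X) = 3 - (-13 - G*X) = 3 + (13 + G*X) = 16 + G*X)
(a + I(-128, 1/(v(-13, 6) - 34)))/(-5524 - 7999) = (3072/343 + (16 - 128/(6 - 34)))/(-5524 - 7999) = (3072/343 + (16 - 128/(-28)))/(-13523) = (3072/343 + (16 - 128*(-1/28)))*(-1/13523) = (3072/343 + (16 + 32/7))*(-1/13523) = (3072/343 + 144/7)*(-1/13523) = (10128/343)*(-1/13523) = -10128/4638389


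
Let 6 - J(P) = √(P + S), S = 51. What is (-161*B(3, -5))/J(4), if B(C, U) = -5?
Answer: -4830/19 - 805*√55/19 ≈ -568.42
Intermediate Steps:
J(P) = 6 - √(51 + P) (J(P) = 6 - √(P + 51) = 6 - √(51 + P))
(-161*B(3, -5))/J(4) = (-161*(-5))/(6 - √(51 + 4)) = 805/(6 - √55)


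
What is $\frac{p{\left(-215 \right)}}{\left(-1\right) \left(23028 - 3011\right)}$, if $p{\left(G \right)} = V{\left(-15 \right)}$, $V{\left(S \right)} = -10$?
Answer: $\frac{10}{20017} \approx 0.00049958$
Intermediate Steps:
$p{\left(G \right)} = -10$
$\frac{p{\left(-215 \right)}}{\left(-1\right) \left(23028 - 3011\right)} = - \frac{10}{\left(-1\right) \left(23028 - 3011\right)} = - \frac{10}{\left(-1\right) 20017} = - \frac{10}{-20017} = \left(-10\right) \left(- \frac{1}{20017}\right) = \frac{10}{20017}$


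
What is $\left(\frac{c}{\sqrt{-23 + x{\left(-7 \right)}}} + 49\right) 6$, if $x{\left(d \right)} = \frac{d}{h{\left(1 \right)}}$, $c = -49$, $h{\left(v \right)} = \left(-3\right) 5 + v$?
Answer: $294 + \frac{98 i \sqrt{10}}{5} \approx 294.0 + 61.981 i$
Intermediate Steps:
$h{\left(v \right)} = -15 + v$
$x{\left(d \right)} = - \frac{d}{14}$ ($x{\left(d \right)} = \frac{d}{-15 + 1} = \frac{d}{-14} = d \left(- \frac{1}{14}\right) = - \frac{d}{14}$)
$\left(\frac{c}{\sqrt{-23 + x{\left(-7 \right)}}} + 49\right) 6 = \left(- \frac{49}{\sqrt{-23 - - \frac{1}{2}}} + 49\right) 6 = \left(- \frac{49}{\sqrt{-23 + \frac{1}{2}}} + 49\right) 6 = \left(- \frac{49}{\sqrt{- \frac{45}{2}}} + 49\right) 6 = \left(- \frac{49}{\frac{3}{2} i \sqrt{10}} + 49\right) 6 = \left(- 49 \left(- \frac{i \sqrt{10}}{15}\right) + 49\right) 6 = \left(\frac{49 i \sqrt{10}}{15} + 49\right) 6 = \left(49 + \frac{49 i \sqrt{10}}{15}\right) 6 = 294 + \frac{98 i \sqrt{10}}{5}$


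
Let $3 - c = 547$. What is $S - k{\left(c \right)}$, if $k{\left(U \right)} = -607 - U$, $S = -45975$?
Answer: $-45912$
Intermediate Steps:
$c = -544$ ($c = 3 - 547 = -544$)
$S - k{\left(c \right)} = -45975 - \left(-607 - -544\right) = -45975 - \left(-607 + 544\right) = -45975 - -63 = -45975 + 63 = -45912$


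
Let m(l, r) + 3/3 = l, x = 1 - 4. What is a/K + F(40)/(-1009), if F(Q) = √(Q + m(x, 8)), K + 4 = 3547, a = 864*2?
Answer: 574098/1191629 ≈ 0.48178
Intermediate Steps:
x = -3
m(l, r) = -1 + l
a = 1728
K = 3543 (K = -4 + 3547 = 3543)
F(Q) = √(-4 + Q) (F(Q) = √(Q + (-1 - 3)) = √(Q - 4) = √(-4 + Q))
a/K + F(40)/(-1009) = 1728/3543 + √(-4 + 40)/(-1009) = 1728*(1/3543) + √36*(-1/1009) = 576/1181 + 6*(-1/1009) = 576/1181 - 6/1009 = 574098/1191629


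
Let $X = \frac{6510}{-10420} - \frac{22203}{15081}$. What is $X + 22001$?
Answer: $\frac{115233201715}{5238134} \approx 21999.0$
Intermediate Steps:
$X = - \frac{10984419}{5238134}$ ($X = 6510 \left(- \frac{1}{10420}\right) - \frac{7401}{5027} = - \frac{651}{1042} - \frac{7401}{5027} = - \frac{10984419}{5238134} \approx -2.097$)
$X + 22001 = - \frac{10984419}{5238134} + 22001 = \frac{115233201715}{5238134}$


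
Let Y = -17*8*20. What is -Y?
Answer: 2720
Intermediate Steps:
Y = -2720 (Y = -136*20 = -2720)
-Y = -1*(-2720) = 2720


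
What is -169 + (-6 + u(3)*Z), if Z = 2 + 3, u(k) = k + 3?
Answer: -145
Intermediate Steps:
u(k) = 3 + k
Z = 5
-169 + (-6 + u(3)*Z) = -169 + (-6 + (3 + 3)*5) = -169 + (-6 + 6*5) = -169 + (-6 + 30) = -169 + 24 = -145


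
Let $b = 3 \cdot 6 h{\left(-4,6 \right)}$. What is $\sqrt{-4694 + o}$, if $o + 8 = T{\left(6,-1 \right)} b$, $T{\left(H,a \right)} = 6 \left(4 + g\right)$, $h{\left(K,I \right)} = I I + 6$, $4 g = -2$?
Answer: $\sqrt{11174} \approx 105.71$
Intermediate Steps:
$g = - \frac{1}{2}$ ($g = \frac{1}{4} \left(-2\right) = - \frac{1}{2} \approx -0.5$)
$h{\left(K,I \right)} = 6 + I^{2}$ ($h{\left(K,I \right)} = I^{2} + 6 = 6 + I^{2}$)
$T{\left(H,a \right)} = 21$ ($T{\left(H,a \right)} = 6 \left(4 - \frac{1}{2}\right) = 6 \cdot \frac{7}{2} = 21$)
$b = 756$ ($b = 3 \cdot 6 \left(6 + 6^{2}\right) = 18 \left(6 + 36\right) = 18 \cdot 42 = 756$)
$o = 15868$ ($o = -8 + 21 \cdot 756 = -8 + 15876 = 15868$)
$\sqrt{-4694 + o} = \sqrt{-4694 + 15868} = \sqrt{11174}$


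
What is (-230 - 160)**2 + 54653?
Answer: 206753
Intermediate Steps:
(-230 - 160)**2 + 54653 = (-390)**2 + 54653 = 152100 + 54653 = 206753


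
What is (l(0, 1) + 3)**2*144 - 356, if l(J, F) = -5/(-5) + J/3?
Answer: 1948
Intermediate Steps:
l(J, F) = 1 + J/3 (l(J, F) = -5*(-1/5) + J*(1/3) = 1 + J/3)
(l(0, 1) + 3)**2*144 - 356 = ((1 + (1/3)*0) + 3)**2*144 - 356 = ((1 + 0) + 3)**2*144 - 356 = (1 + 3)**2*144 - 356 = 4**2*144 - 356 = 16*144 - 356 = 2304 - 356 = 1948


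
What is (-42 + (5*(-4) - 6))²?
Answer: 4624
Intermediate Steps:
(-42 + (5*(-4) - 6))² = (-42 + (-20 - 6))² = (-42 - 26)² = (-68)² = 4624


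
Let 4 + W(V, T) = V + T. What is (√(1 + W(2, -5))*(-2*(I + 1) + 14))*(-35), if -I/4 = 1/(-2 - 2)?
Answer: -350*I*√6 ≈ -857.32*I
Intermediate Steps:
W(V, T) = -4 + T + V (W(V, T) = -4 + (V + T) = -4 + (T + V) = -4 + T + V)
I = 1 (I = -4/(-2 - 2) = -4/(-4) = -4*(-¼) = 1)
(√(1 + W(2, -5))*(-2*(I + 1) + 14))*(-35) = (√(1 + (-4 - 5 + 2))*(-2*(1 + 1) + 14))*(-35) = (√(1 - 7)*(-2*2 + 14))*(-35) = (√(-6)*(-4 + 14))*(-35) = ((I*√6)*10)*(-35) = (10*I*√6)*(-35) = -350*I*√6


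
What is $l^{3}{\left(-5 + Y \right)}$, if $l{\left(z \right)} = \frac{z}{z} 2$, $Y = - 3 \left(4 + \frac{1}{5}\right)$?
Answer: $8$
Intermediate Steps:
$Y = - \frac{63}{5}$ ($Y = - 3 \left(4 + \frac{1}{5}\right) = \left(-3\right) \frac{21}{5} = - \frac{63}{5} \approx -12.6$)
$l{\left(z \right)} = 2$ ($l{\left(z \right)} = 1 \cdot 2 = 2$)
$l^{3}{\left(-5 + Y \right)} = 2^{3} = 8$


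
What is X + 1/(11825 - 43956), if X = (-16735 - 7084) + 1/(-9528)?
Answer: -7292047979251/306144168 ≈ -23819.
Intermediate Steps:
X = -226947433/9528 (X = -23819 - 1/9528 = -226947433/9528 ≈ -23819.)
X + 1/(11825 - 43956) = -226947433/9528 + 1/(11825 - 43956) = -226947433/9528 + 1/(-32131) = -226947433/9528 - 1/32131 = -7292047979251/306144168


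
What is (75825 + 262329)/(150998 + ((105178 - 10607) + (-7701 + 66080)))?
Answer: 56359/50658 ≈ 1.1125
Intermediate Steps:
(75825 + 262329)/(150998 + ((105178 - 10607) + (-7701 + 66080))) = 338154/(150998 + (94571 + 58379)) = 338154/(150998 + 152950) = 338154/303948 = 338154*(1/303948) = 56359/50658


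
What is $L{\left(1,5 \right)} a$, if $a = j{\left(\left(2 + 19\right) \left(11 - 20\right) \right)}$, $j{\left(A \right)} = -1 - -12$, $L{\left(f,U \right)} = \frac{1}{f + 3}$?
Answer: $\frac{11}{4} \approx 2.75$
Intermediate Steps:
$L{\left(f,U \right)} = \frac{1}{3 + f}$
$j{\left(A \right)} = 11$ ($j{\left(A \right)} = -1 + 12 = 11$)
$a = 11$
$L{\left(1,5 \right)} a = \frac{1}{3 + 1} \cdot 11 = \frac{1}{4} \cdot 11 = \frac{11}{4}$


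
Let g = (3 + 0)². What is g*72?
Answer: 648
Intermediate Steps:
g = 9 (g = 3² = 9)
g*72 = 9*72 = 648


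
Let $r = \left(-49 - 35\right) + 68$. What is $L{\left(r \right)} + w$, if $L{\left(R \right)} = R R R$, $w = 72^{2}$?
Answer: $1088$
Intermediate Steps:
$w = 5184$
$r = -16$ ($r = -84 + 68 = -16$)
$L{\left(R \right)} = R^{3}$ ($L{\left(R \right)} = R^{2} R = R^{3}$)
$L{\left(r \right)} + w = \left(-16\right)^{3} + 5184 = -4096 + 5184 = 1088$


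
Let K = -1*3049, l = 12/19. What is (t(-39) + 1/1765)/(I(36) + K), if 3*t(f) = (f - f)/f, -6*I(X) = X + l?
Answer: -19/102452955 ≈ -1.8545e-7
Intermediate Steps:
l = 12/19 (l = 12*(1/19) = 12/19 ≈ 0.63158)
I(X) = -2/19 - X/6 (I(X) = -(X + 12/19)/6 = -(12/19 + X)/6 = -2/19 - X/6)
K = -3049
t(f) = 0 (t(f) = ((f - f)/f)/3 = (0/f)/3 = (⅓)*0 = 0)
(t(-39) + 1/1765)/(I(36) + K) = (0 + 1/1765)/((-2/19 - ⅙*36) - 3049) = (0 + 1/1765)/((-2/19 - 6) - 3049) = 1/(1765*(-116/19 - 3049)) = 1/(1765*(-58047/19)) = (1/1765)*(-19/58047) = -19/102452955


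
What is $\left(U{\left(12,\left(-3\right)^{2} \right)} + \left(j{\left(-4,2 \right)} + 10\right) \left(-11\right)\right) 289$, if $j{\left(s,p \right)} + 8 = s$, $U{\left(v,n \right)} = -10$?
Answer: $3468$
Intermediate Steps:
$j{\left(s,p \right)} = -8 + s$
$\left(U{\left(12,\left(-3\right)^{2} \right)} + \left(j{\left(-4,2 \right)} + 10\right) \left(-11\right)\right) 289 = \left(-10 + \left(\left(-8 - 4\right) + 10\right) \left(-11\right)\right) 289 = \left(-10 + \left(-12 + 10\right) \left(-11\right)\right) 289 = \left(-10 - -22\right) 289 = \left(-10 + 22\right) 289 = 12 \cdot 289 = 3468$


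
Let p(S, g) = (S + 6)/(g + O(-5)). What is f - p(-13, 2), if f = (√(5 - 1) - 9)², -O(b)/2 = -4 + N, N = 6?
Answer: 91/2 ≈ 45.500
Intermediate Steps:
O(b) = -4 (O(b) = -2*(-4 + 6) = -2*2 = -4)
p(S, g) = (6 + S)/(-4 + g) (p(S, g) = (S + 6)/(g - 4) = (6 + S)/(-4 + g))
f = 49 (f = (√4 - 9)² = (2 - 9)² = (-7)² = 49)
f - p(-13, 2) = 49 - (6 - 13)/(-4 + 2) = 49 - (-7)/(-2) = 49 - (-1)*(-7)/2 = 49 - 1*7/2 = 49 - 7/2 = 91/2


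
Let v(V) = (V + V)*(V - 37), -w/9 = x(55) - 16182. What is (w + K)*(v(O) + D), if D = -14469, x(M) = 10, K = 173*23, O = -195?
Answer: 11365696797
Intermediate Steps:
K = 3979
w = 145548 (w = -9*(10 - 16182) = -9*(-16172) = 145548)
v(V) = 2*V*(-37 + V) (v(V) = (2*V)*(-37 + V) = 2*V*(-37 + V))
(w + K)*(v(O) + D) = (145548 + 3979)*(2*(-195)*(-37 - 195) - 14469) = 149527*(2*(-195)*(-232) - 14469) = 149527*(90480 - 14469) = 149527*76011 = 11365696797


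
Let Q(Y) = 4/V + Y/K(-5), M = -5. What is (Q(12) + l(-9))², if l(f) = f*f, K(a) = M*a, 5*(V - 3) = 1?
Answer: 68442529/10000 ≈ 6844.3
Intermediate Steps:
V = 16/5 (V = 3 + (⅕)*1 = 3 + ⅕ = 16/5 ≈ 3.2000)
K(a) = -5*a
l(f) = f²
Q(Y) = 5/4 + Y/25 (Q(Y) = 4/(16/5) + Y/((-5*(-5))) = 4*(5/16) + Y/25 = 5/4 + Y*(1/25) = 5/4 + Y/25)
(Q(12) + l(-9))² = ((5/4 + (1/25)*12) + (-9)²)² = ((5/4 + 12/25) + 81)² = (173/100 + 81)² = (8273/100)² = 68442529/10000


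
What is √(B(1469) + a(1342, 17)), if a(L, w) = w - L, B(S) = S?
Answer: 12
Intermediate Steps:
√(B(1469) + a(1342, 17)) = √(1469 + (17 - 1*1342)) = √(1469 + (17 - 1342)) = √(1469 - 1325) = √144 = 12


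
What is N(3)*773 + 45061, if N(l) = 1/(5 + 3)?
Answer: 361261/8 ≈ 45158.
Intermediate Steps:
N(l) = ⅛ (N(l) = 1/8 = ⅛)
N(3)*773 + 45061 = (⅛)*773 + 45061 = 773/8 + 45061 = 361261/8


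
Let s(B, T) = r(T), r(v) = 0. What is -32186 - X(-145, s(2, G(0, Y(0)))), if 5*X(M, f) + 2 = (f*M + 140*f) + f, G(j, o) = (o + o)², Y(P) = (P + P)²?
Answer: -160928/5 ≈ -32186.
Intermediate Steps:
Y(P) = 4*P² (Y(P) = (2*P)² = 4*P²)
G(j, o) = 4*o² (G(j, o) = (2*o)² = 4*o²)
s(B, T) = 0
X(M, f) = -⅖ + 141*f/5 + M*f/5 (X(M, f) = -⅖ + ((f*M + 140*f) + f)/5 = -⅖ + ((M*f + 140*f) + f)/5 = -⅖ + ((140*f + M*f) + f)/5 = -⅖ + (141*f + M*f)/5 = -⅖ + (141*f/5 + M*f/5) = -⅖ + 141*f/5 + M*f/5)
-32186 - X(-145, s(2, G(0, Y(0)))) = -32186 - (-⅖ + (141/5)*0 + (⅕)*(-145)*0) = -32186 - (-⅖ + 0 + 0) = -32186 - 1*(-⅖) = -32186 + ⅖ = -160928/5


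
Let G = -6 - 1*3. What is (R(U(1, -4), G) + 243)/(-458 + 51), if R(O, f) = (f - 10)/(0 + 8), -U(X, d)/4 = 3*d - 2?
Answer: -175/296 ≈ -0.59122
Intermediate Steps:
G = -9 (G = -6 - 3 = -9)
U(X, d) = 8 - 12*d (U(X, d) = -4*(3*d - 2) = -4*(-2 + 3*d) = 8 - 12*d)
R(O, f) = -5/4 + f/8 (R(O, f) = (-10 + f)/8 = (-10 + f)*(⅛) = -5/4 + f/8)
(R(U(1, -4), G) + 243)/(-458 + 51) = ((-5/4 + (⅛)*(-9)) + 243)/(-458 + 51) = ((-5/4 - 9/8) + 243)/(-407) = (-19/8 + 243)*(-1/407) = (1925/8)*(-1/407) = -175/296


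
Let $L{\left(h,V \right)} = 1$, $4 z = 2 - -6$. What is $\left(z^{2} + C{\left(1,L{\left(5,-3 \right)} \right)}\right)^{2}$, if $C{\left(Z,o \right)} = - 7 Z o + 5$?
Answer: $4$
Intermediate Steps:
$z = 2$ ($z = \frac{2 - -6}{4} = \frac{2 + 6}{4} = \frac{1}{4} \cdot 8 = 2$)
$C{\left(Z,o \right)} = 5 - 7 Z o$ ($C{\left(Z,o \right)} = - 7 Z o + 5 = 5 - 7 Z o$)
$\left(z^{2} + C{\left(1,L{\left(5,-3 \right)} \right)}\right)^{2} = \left(2^{2} + \left(5 - 7 \cdot 1\right)\right)^{2} = \left(4 + \left(5 - 7\right)\right)^{2} = \left(4 - 2\right)^{2} = 2^{2} = 4$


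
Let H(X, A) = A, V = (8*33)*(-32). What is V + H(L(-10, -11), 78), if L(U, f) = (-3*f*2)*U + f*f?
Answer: -8370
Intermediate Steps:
L(U, f) = f**2 - 6*U*f (L(U, f) = (-6*f)*U + f**2 = -6*U*f + f**2 = f**2 - 6*U*f)
V = -8448 (V = 264*(-32) = -8448)
V + H(L(-10, -11), 78) = -8448 + 78 = -8370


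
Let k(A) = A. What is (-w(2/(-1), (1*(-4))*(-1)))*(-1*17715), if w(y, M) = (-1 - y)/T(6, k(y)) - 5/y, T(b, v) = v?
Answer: 35430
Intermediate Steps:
w(y, M) = -5/y + (-1 - y)/y (w(y, M) = (-1 - y)/y - 5/y = -5/y + (-1 - y)/y)
(-w(2/(-1), (1*(-4))*(-1)))*(-1*17715) = (-(-6 - 2/(-1))/(2/(-1)))*(-1*17715) = -(-6 - 2*(-1))/(2*(-1))*(-17715) = -(-6 - 1*(-2))/(-2)*(-17715) = -(-1)*(-6 + 2)/2*(-17715) = -(-1)*(-4)/2*(-17715) = -1*2*(-17715) = -2*(-17715) = 35430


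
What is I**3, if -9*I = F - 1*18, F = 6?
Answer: 64/27 ≈ 2.3704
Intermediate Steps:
I = 4/3 (I = -(6 - 1*18)/9 = -(6 - 18)/9 = -1/9*(-12) = 4/3 ≈ 1.3333)
I**3 = (4/3)**3 = 64/27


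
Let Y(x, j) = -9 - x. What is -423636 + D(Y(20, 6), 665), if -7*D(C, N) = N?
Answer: -423731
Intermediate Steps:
D(C, N) = -N/7
-423636 + D(Y(20, 6), 665) = -423636 - ⅐*665 = -423636 - 95 = -423731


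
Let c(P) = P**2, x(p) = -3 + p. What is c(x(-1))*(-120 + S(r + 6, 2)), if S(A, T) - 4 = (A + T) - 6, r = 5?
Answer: -1744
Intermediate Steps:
S(A, T) = -2 + A + T (S(A, T) = 4 + ((A + T) - 6) = 4 + (-6 + A + T) = -2 + A + T)
c(x(-1))*(-120 + S(r + 6, 2)) = (-3 - 1)**2*(-120 + (-2 + (5 + 6) + 2)) = (-4)**2*(-120 + (-2 + 11 + 2)) = 16*(-120 + 11) = 16*(-109) = -1744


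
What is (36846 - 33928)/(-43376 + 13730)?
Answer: -1459/14823 ≈ -0.098428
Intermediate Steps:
(36846 - 33928)/(-43376 + 13730) = 2918/(-29646) = 2918*(-1/29646) = -1459/14823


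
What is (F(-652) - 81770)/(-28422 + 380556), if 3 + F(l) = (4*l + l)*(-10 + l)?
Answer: 2076347/352134 ≈ 5.8965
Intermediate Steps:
F(l) = -3 + 5*l*(-10 + l) (F(l) = -3 + (4*l + l)*(-10 + l) = -3 + (5*l)*(-10 + l) = -3 + 5*l*(-10 + l))
(F(-652) - 81770)/(-28422 + 380556) = ((-3 - 50*(-652) + 5*(-652)**2) - 81770)/(-28422 + 380556) = ((-3 + 32600 + 5*425104) - 81770)/352134 = ((-3 + 32600 + 2125520) - 81770)*(1/352134) = (2158117 - 81770)*(1/352134) = 2076347*(1/352134) = 2076347/352134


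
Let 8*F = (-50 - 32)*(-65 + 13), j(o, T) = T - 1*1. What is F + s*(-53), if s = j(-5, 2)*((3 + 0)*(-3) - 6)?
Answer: 1328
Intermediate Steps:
j(o, T) = -1 + T (j(o, T) = T - 1 = -1 + T)
s = -15 (s = (-1 + 2)*((3 + 0)*(-3) - 6) = 1*(3*(-3) - 6) = 1*(-9 - 6) = 1*(-15) = -15)
F = 533 (F = ((-50 - 32)*(-65 + 13))/8 = (-82*(-52))/8 = (1/8)*4264 = 533)
F + s*(-53) = 533 - 15*(-53) = 533 + 795 = 1328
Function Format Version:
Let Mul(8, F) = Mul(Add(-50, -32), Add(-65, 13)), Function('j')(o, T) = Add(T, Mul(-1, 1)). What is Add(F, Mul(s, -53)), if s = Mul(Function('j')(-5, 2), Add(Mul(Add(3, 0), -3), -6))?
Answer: 1328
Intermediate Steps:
Function('j')(o, T) = Add(-1, T) (Function('j')(o, T) = Add(T, -1) = Add(-1, T))
s = -15 (s = Mul(Add(-1, 2), Add(Mul(Add(3, 0), -3), -6)) = Mul(1, Add(Mul(3, -3), -6)) = Mul(1, Add(-9, -6)) = Mul(1, -15) = -15)
F = 533 (F = Mul(Rational(1, 8), Mul(Add(-50, -32), Add(-65, 13))) = Mul(Rational(1, 8), Mul(-82, -52)) = Mul(Rational(1, 8), 4264) = 533)
Add(F, Mul(s, -53)) = Add(533, Mul(-15, -53)) = Add(533, 795) = 1328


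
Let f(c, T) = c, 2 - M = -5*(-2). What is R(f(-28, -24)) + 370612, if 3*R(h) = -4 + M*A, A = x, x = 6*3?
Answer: 1111688/3 ≈ 3.7056e+5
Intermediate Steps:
M = -8 (M = 2 - (-5)*(-2) = 2 - 1*10 = 2 - 10 = -8)
x = 18
A = 18
R(h) = -148/3 (R(h) = (-4 - 8*18)/3 = (-4 - 144)/3 = (⅓)*(-148) = -148/3)
R(f(-28, -24)) + 370612 = -148/3 + 370612 = 1111688/3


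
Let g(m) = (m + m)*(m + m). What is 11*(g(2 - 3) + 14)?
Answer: 198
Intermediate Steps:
g(m) = 4*m**2 (g(m) = (2*m)*(2*m) = 4*m**2)
11*(g(2 - 3) + 14) = 11*(4*(2 - 3)**2 + 14) = 11*(4*(-1)**2 + 14) = 11*(4*1 + 14) = 11*(4 + 14) = 11*18 = 198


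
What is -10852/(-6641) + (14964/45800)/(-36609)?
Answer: 6621311637/4052006150 ≈ 1.6341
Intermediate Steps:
-10852/(-6641) + (14964/45800)/(-36609) = -10852*(-1/6641) + (14964*(1/45800))*(-1/36609) = 10852/6641 + (3741/11450)*(-1/36609) = 10852/6641 - 1247/139724350 = 6621311637/4052006150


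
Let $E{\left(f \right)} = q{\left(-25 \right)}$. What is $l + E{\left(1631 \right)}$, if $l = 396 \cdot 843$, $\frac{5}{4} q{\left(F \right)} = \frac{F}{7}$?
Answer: $\frac{2336776}{7} \approx 3.3383 \cdot 10^{5}$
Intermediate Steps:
$q{\left(F \right)} = \frac{4 F}{35}$ ($q{\left(F \right)} = \frac{4 \frac{F}{7}}{5} = \frac{4 F}{35}$)
$E{\left(f \right)} = - \frac{20}{7}$ ($E{\left(f \right)} = \frac{4}{35} \left(-25\right) = - \frac{20}{7}$)
$l = 333828$
$l + E{\left(1631 \right)} = 333828 - \frac{20}{7} = \frac{2336776}{7}$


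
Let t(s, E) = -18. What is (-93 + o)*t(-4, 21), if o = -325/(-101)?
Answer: 163224/101 ≈ 1616.1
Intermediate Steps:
o = 325/101 (o = -325*(-1/101) = 325/101 ≈ 3.2178)
(-93 + o)*t(-4, 21) = (-93 + 325/101)*(-18) = -9068/101*(-18) = 163224/101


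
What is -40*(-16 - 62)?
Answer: 3120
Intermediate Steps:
-40*(-16 - 62) = -40*(-78) = 3120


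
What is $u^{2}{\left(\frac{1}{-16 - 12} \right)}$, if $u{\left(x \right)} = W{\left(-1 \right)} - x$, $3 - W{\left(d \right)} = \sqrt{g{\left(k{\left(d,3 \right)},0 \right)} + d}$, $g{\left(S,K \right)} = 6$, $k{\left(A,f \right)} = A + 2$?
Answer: $\frac{11145}{784} - \frac{85 \sqrt{5}}{14} \approx 0.63943$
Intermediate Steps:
$k{\left(A,f \right)} = 2 + A$
$W{\left(d \right)} = 3 - \sqrt{6 + d}$
$u{\left(x \right)} = 3 - x - \sqrt{5}$ ($u{\left(x \right)} = \left(3 - \sqrt{6 - 1}\right) - x = \left(3 - \sqrt{5}\right) - x = 3 - x - \sqrt{5}$)
$u^{2}{\left(\frac{1}{-16 - 12} \right)} = \left(3 - \frac{1}{-16 - 12} - \sqrt{5}\right)^{2} = \left(3 - \frac{1}{-28} - \sqrt{5}\right)^{2} = \left(3 - - \frac{1}{28} - \sqrt{5}\right)^{2} = \left(3 + \frac{1}{28} - \sqrt{5}\right)^{2} = \left(\frac{85}{28} - \sqrt{5}\right)^{2}$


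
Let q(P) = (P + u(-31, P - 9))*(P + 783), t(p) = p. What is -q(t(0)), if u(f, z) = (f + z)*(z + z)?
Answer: -563760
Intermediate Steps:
u(f, z) = 2*z*(f + z) (u(f, z) = (f + z)*(2*z) = 2*z*(f + z))
q(P) = (783 + P)*(P + 2*(-40 + P)*(-9 + P)) (q(P) = (P + 2*(P - 9)*(-31 + (P - 9)))*(P + 783) = (P + 2*(-9 + P)*(-31 + (-9 + P)))*(783 + P) = (P + 2*(-9 + P)*(-40 + P))*(783 + P) = (P + 2*(-40 + P)*(-9 + P))*(783 + P) = (783 + P)*(P + 2*(-40 + P)*(-9 + P)))
-q(t(0)) = -(563760 - 75231*0 + 2*0³ + 1469*0²) = -(563760 + 0 + 2*0 + 1469*0) = -(563760 + 0 + 0 + 0) = -1*563760 = -563760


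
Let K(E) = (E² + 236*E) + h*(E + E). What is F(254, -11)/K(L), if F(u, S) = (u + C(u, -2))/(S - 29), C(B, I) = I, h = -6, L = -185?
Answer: 21/24050 ≈ 0.00087318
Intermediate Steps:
K(E) = E² + 224*E (K(E) = (E² + 236*E) - 6*(E + E) = (E² + 236*E) - 12*E = E² + 224*E)
F(u, S) = (-2 + u)/(-29 + S) (F(u, S) = (u - 2)/(S - 29) = (-2 + u)/(-29 + S))
F(254, -11)/K(L) = ((-2 + 254)/(-29 - 11))/((-185*(224 - 185))) = (252/(-40))/((-185*39)) = -1/40*252/(-7215) = -63/10*(-1/7215) = 21/24050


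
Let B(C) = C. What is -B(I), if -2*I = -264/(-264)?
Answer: 1/2 ≈ 0.50000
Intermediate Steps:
I = -1/2 (I = -(-132)/(-264) = -(-132)*(-1)/264 = -1/2*1 = -1/2 ≈ -0.50000)
-B(I) = -1*(-1/2) = 1/2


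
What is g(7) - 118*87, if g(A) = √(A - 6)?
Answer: -10265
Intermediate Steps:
g(A) = √(-6 + A)
g(7) - 118*87 = √(-6 + 7) - 118*87 = √1 - 10266 = 1 - 10266 = -10265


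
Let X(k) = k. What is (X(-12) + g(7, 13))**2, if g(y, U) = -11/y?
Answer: 9025/49 ≈ 184.18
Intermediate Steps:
(X(-12) + g(7, 13))**2 = (-12 - 11/7)**2 = (-95/7)**2 = 9025/49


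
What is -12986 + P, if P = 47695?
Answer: 34709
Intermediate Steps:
-12986 + P = -12986 + 47695 = 34709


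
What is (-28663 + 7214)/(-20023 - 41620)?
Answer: 21449/61643 ≈ 0.34796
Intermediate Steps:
(-28663 + 7214)/(-20023 - 41620) = -21449/(-61643) = -21449*(-1/61643) = 21449/61643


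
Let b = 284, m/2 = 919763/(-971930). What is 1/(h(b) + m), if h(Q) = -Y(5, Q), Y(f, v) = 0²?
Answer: -485965/919763 ≈ -0.52836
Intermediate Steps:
m = -919763/485965 (m = 2*(919763/(-971930)) = 2*(919763*(-1/971930)) = 2*(-919763/971930) = -919763/485965 ≈ -1.8927)
Y(f, v) = 0
h(Q) = 0 (h(Q) = -1*0 = 0)
1/(h(b) + m) = 1/(0 - 919763/485965) = 1/(-919763/485965) = -485965/919763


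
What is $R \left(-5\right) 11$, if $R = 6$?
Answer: $-330$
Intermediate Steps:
$R \left(-5\right) 11 = 6 \left(-5\right) 11 = \left(-30\right) 11 = -330$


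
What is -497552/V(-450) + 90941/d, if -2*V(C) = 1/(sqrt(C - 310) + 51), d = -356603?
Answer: 18097710566371/356603 + 1990208*I*sqrt(190) ≈ 5.075e+7 + 2.7433e+7*I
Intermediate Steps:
V(C) = -1/(2*(51 + sqrt(-310 + C))) (V(C) = -1/(2*(sqrt(C - 310) + 51)) = -1/(2*(sqrt(-310 + C) + 51)) = -1/(2*(51 + sqrt(-310 + C))))
-497552/V(-450) + 90941/d = -(-50750304 - 995104*sqrt(-310 - 450)) + 90941/(-356603) = -(-50750304 - 1990208*I*sqrt(190)) + 90941*(-1/356603) = -(-50750304 - 1990208*I*sqrt(190)) - 90941/356603 = -497552*(-102 - 4*I*sqrt(190)) - 90941/356603 = (50750304 + 1990208*I*sqrt(190)) - 90941/356603 = 18097710566371/356603 + 1990208*I*sqrt(190)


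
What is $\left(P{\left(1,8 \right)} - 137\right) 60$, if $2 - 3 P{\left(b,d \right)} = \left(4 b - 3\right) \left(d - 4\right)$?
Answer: $-8260$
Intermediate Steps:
$P{\left(b,d \right)} = \frac{2}{3} - \frac{\left(-4 + d\right) \left(-3 + 4 b\right)}{3}$ ($P{\left(b,d \right)} = \frac{2}{3} - \frac{\left(4 b - 3\right) \left(d - 4\right)}{3} = \frac{2}{3} - \frac{\left(-3 + 4 b\right) \left(-4 + d\right)}{3} = \frac{2}{3} - \frac{\left(-4 + d\right) \left(-3 + 4 b\right)}{3}$)
$\left(P{\left(1,8 \right)} - 137\right) 60 = \left(\left(- \frac{10}{3} + 8 + \frac{16}{3} \cdot 1 - \frac{4}{3} \cdot 8\right) - 137\right) 60 = \left(\left(- \frac{10}{3} + 8 + \frac{16}{3} - \frac{32}{3}\right) - 137\right) 60 = \left(- \frac{2}{3} - 137\right) 60 = \left(- \frac{413}{3}\right) 60 = -8260$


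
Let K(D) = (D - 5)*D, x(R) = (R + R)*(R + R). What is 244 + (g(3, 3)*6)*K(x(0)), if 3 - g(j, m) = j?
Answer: 244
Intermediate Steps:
x(R) = 4*R² (x(R) = (2*R)*(2*R) = 4*R²)
K(D) = D*(-5 + D) (K(D) = (-5 + D)*D = D*(-5 + D))
g(j, m) = 3 - j
244 + (g(3, 3)*6)*K(x(0)) = 244 + ((3 - 1*3)*6)*((4*0²)*(-5 + 4*0²)) = 244 + ((3 - 3)*6)*((4*0)*(-5 + 4*0)) = 244 + (0*6)*(0*(-5 + 0)) = 244 + 0*(0*(-5)) = 244 + 0*0 = 244 + 0 = 244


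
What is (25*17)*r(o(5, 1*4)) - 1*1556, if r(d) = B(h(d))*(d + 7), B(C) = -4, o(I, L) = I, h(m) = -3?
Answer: -21956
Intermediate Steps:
r(d) = -28 - 4*d (r(d) = -4*(d + 7) = -4*(7 + d) = -28 - 4*d)
(25*17)*r(o(5, 1*4)) - 1*1556 = (25*17)*(-28 - 4*5) - 1*1556 = 425*(-28 - 20) - 1556 = 425*(-48) - 1556 = -20400 - 1556 = -21956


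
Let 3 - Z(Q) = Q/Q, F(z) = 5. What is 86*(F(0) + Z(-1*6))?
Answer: 602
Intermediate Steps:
Z(Q) = 2 (Z(Q) = 3 - Q/Q = 3 - 1*1 = 3 - 1 = 2)
86*(F(0) + Z(-1*6)) = 86*(5 + 2) = 86*7 = 602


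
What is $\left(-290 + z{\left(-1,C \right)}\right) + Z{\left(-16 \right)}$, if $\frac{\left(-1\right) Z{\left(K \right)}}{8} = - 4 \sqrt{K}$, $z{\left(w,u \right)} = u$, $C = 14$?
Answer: $-276 + 128 i \approx -276.0 + 128.0 i$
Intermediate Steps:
$Z{\left(K \right)} = 32 \sqrt{K}$ ($Z{\left(K \right)} = - 8 \left(- 4 \sqrt{K}\right) = 32 \sqrt{K}$)
$\left(-290 + z{\left(-1,C \right)}\right) + Z{\left(-16 \right)} = \left(-290 + 14\right) + 32 \sqrt{-16} = -276 + 32 \cdot 4 i = -276 + 128 i$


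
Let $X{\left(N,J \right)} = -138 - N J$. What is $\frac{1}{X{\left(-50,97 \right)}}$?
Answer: $\frac{1}{4712} \approx 0.00021222$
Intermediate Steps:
$X{\left(N,J \right)} = -138 - J N$
$\frac{1}{X{\left(-50,97 \right)}} = \frac{1}{-138 - 97 \left(-50\right)} = \frac{1}{-138 + 4850} = \frac{1}{4712}$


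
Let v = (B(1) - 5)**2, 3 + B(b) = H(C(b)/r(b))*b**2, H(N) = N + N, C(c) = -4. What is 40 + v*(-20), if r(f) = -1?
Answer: 40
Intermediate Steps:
H(N) = 2*N
B(b) = -3 + 8*b**2 (B(b) = -3 + (2*(-4/(-1)))*b**2 = -3 + (2*(-4*(-1)))*b**2 = -3 + (2*4)*b**2 = -3 + 8*b**2)
v = 0 (v = ((-3 + 8*1**2) - 5)**2 = ((-3 + 8*1) - 5)**2 = ((-3 + 8) - 5)**2 = (5 - 5)**2 = 0**2 = 0)
40 + v*(-20) = 40 + 0*(-20) = 40 + 0 = 40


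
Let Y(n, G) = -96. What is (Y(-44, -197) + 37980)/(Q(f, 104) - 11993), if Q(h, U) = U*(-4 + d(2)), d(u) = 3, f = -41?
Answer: -37884/12097 ≈ -3.1317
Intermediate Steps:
Q(h, U) = -U (Q(h, U) = U*(-4 + 3) = U*(-1) = -U)
(Y(-44, -197) + 37980)/(Q(f, 104) - 11993) = (-96 + 37980)/(-1*104 - 11993) = 37884/(-104 - 11993) = 37884/(-12097) = 37884*(-1/12097) = -37884/12097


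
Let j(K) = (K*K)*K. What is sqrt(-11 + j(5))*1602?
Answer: 1602*sqrt(114) ≈ 17105.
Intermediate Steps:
j(K) = K**3 (j(K) = K**2*K = K**3)
sqrt(-11 + j(5))*1602 = sqrt(-11 + 5**3)*1602 = sqrt(-11 + 125)*1602 = sqrt(114)*1602 = 1602*sqrt(114)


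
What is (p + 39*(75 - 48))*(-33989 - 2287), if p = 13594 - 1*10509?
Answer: -150110088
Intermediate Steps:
p = 3085 (p = 13594 - 10509 = 3085)
(p + 39*(75 - 48))*(-33989 - 2287) = (3085 + 39*(75 - 48))*(-33989 - 2287) = (3085 + 39*27)*(-36276) = (3085 + 1053)*(-36276) = 4138*(-36276) = -150110088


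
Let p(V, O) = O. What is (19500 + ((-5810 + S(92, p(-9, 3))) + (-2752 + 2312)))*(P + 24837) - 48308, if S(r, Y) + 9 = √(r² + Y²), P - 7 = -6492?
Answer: 242950524 + 18352*√8473 ≈ 2.4464e+8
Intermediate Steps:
P = -6485 (P = 7 - 6492 = -6485)
S(r, Y) = -9 + √(Y² + r²) (S(r, Y) = -9 + √(r² + Y²) = -9 + √(Y² + r²))
(19500 + ((-5810 + S(92, p(-9, 3))) + (-2752 + 2312)))*(P + 24837) - 48308 = (19500 + ((-5810 + (-9 + √(3² + 92²))) + (-2752 + 2312)))*(-6485 + 24837) - 48308 = (19500 + ((-5810 + (-9 + √(9 + 8464))) - 440))*18352 - 48308 = (19500 + ((-5810 + (-9 + √8473)) - 440))*18352 - 48308 = (19500 + ((-5819 + √8473) - 440))*18352 - 48308 = (19500 + (-6259 + √8473))*18352 - 48308 = (13241 + √8473)*18352 - 48308 = (242998832 + 18352*√8473) - 48308 = 242950524 + 18352*√8473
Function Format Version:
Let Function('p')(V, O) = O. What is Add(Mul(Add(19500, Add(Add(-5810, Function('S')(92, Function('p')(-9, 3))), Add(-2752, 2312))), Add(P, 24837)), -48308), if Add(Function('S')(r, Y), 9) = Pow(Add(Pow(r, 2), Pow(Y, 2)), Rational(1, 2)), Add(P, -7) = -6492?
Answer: Add(242950524, Mul(18352, Pow(8473, Rational(1, 2)))) ≈ 2.4464e+8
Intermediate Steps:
P = -6485 (P = Add(7, -6492) = -6485)
Function('S')(r, Y) = Add(-9, Pow(Add(Pow(Y, 2), Pow(r, 2)), Rational(1, 2))) (Function('S')(r, Y) = Add(-9, Pow(Add(Pow(r, 2), Pow(Y, 2)), Rational(1, 2))) = Add(-9, Pow(Add(Pow(Y, 2), Pow(r, 2)), Rational(1, 2))))
Add(Mul(Add(19500, Add(Add(-5810, Function('S')(92, Function('p')(-9, 3))), Add(-2752, 2312))), Add(P, 24837)), -48308) = Add(Mul(Add(19500, Add(Add(-5810, Add(-9, Pow(Add(Pow(3, 2), Pow(92, 2)), Rational(1, 2)))), Add(-2752, 2312))), Add(-6485, 24837)), -48308) = Add(Mul(Add(19500, Add(Add(-5810, Add(-9, Pow(Add(9, 8464), Rational(1, 2)))), -440)), 18352), -48308) = Add(Mul(Add(19500, Add(Add(-5810, Add(-9, Pow(8473, Rational(1, 2)))), -440)), 18352), -48308) = Add(Mul(Add(19500, Add(Add(-5819, Pow(8473, Rational(1, 2))), -440)), 18352), -48308) = Add(Mul(Add(19500, Add(-6259, Pow(8473, Rational(1, 2)))), 18352), -48308) = Add(Mul(Add(13241, Pow(8473, Rational(1, 2))), 18352), -48308) = Add(Add(242998832, Mul(18352, Pow(8473, Rational(1, 2)))), -48308) = Add(242950524, Mul(18352, Pow(8473, Rational(1, 2))))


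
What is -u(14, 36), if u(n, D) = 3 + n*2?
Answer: -31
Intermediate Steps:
u(n, D) = 3 + 2*n
-u(14, 36) = -(3 + 2*14) = -(3 + 28) = -1*31 = -31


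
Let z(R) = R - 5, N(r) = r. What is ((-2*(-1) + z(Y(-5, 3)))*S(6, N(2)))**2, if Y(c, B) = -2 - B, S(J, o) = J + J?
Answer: 9216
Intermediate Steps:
S(J, o) = 2*J
z(R) = -5 + R
((-2*(-1) + z(Y(-5, 3)))*S(6, N(2)))**2 = ((-2*(-1) + (-5 + (-2 - 1*3)))*(2*6))**2 = ((2 + (-5 + (-2 - 3)))*12)**2 = ((2 + (-5 - 5))*12)**2 = ((2 - 10)*12)**2 = (-8*12)**2 = (-96)**2 = 9216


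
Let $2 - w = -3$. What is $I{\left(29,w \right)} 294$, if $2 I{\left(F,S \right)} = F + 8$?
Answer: $5439$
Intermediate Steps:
$w = 5$ ($w = 2 - -3 = 2 + 3 = 5$)
$I{\left(F,S \right)} = 4 + \frac{F}{2}$ ($I{\left(F,S \right)} = \frac{F + 8}{2} = \frac{8 + F}{2} = 4 + \frac{F}{2}$)
$I{\left(29,w \right)} 294 = \left(4 + \frac{1}{2} \cdot 29\right) 294 = \left(4 + \frac{29}{2}\right) 294 = \frac{37}{2} \cdot 294 = 5439$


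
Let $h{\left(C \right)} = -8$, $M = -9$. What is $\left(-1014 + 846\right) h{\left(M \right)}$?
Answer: $1344$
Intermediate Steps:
$\left(-1014 + 846\right) h{\left(M \right)} = \left(-1014 + 846\right) \left(-8\right) = \left(-168\right) \left(-8\right) = 1344$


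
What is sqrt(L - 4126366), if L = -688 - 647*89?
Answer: I*sqrt(4184637) ≈ 2045.6*I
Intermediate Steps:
L = -58271 (L = -688 - 57583 = -58271)
sqrt(L - 4126366) = sqrt(-58271 - 4126366) = sqrt(-4184637) = I*sqrt(4184637)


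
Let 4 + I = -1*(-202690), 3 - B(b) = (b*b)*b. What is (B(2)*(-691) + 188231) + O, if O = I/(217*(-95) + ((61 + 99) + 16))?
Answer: 1305889156/6813 ≈ 1.9168e+5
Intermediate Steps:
B(b) = 3 - b³ (B(b) = 3 - b*b*b = 3 - b²*b = 3 - b³)
I = 202686 (I = -4 - 1*(-202690) = -4 + 202690 = 202686)
O = -67562/6813 (O = 202686/(217*(-95) + ((61 + 99) + 16)) = 202686/(-20615 + (160 + 16)) = 202686/(-20615 + 176) = 202686/(-20439) = 202686*(-1/20439) = -67562/6813 ≈ -9.9166)
(B(2)*(-691) + 188231) + O = ((3 - 1*2³)*(-691) + 188231) - 67562/6813 = ((3 - 1*8)*(-691) + 188231) - 67562/6813 = ((3 - 8)*(-691) + 188231) - 67562/6813 = (-5*(-691) + 188231) - 67562/6813 = (3455 + 188231) - 67562/6813 = 191686 - 67562/6813 = 1305889156/6813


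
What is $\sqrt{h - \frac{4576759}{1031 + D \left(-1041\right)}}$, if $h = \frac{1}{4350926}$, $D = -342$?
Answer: $\frac{3 i \sqrt{3437253851602924917151102}}{1553511181078} \approx 3.5802 i$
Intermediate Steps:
$h = \frac{1}{4350926} \approx 2.2984 \cdot 10^{-7}$
$\sqrt{h - \frac{4576759}{1031 + D \left(-1041\right)}} = \sqrt{\frac{1}{4350926} - \frac{4576759}{1031 - -356022}} = \sqrt{\frac{1}{4350926} - \frac{4576759}{1031 + 356022}} = \sqrt{\frac{1}{4350926} - \frac{4576759}{357053}} = \sqrt{- \frac{19913139371781}{1553511181078}} = \frac{3 i \sqrt{3437253851602924917151102}}{1553511181078}$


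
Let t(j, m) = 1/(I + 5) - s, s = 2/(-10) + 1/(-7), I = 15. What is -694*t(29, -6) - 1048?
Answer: -18489/14 ≈ -1320.6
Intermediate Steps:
s = -12/35 (s = 2*(-⅒) + 1*(-⅐) = -⅕ - ⅐ = -12/35 ≈ -0.34286)
t(j, m) = 11/28 (t(j, m) = 1/(15 + 5) - 1*(-12/35) = 1/20 + 12/35 = 11/28)
-694*t(29, -6) - 1048 = -694*11/28 - 1048 = -3817/14 - 1048 = -18489/14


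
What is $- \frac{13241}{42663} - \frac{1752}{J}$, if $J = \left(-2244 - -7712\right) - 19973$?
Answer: $- \frac{39105043}{206275605} \approx -0.18958$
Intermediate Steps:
$J = -14505$ ($J = \left(-2244 + 7712\right) - 19973 = 5468 - 19973 = -14505$)
$- \frac{13241}{42663} - \frac{1752}{J} = - \frac{13241}{42663} - \frac{1752}{-14505} = \left(-13241\right) \frac{1}{42663} - - \frac{584}{4835} = - \frac{13241}{42663} + \frac{584}{4835} = - \frac{39105043}{206275605}$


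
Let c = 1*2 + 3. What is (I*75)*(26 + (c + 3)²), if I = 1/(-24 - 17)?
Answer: -6750/41 ≈ -164.63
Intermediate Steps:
c = 5 (c = 2 + 3 = 5)
I = -1/41 (I = 1/(-41) = -1/41 ≈ -0.024390)
(I*75)*(26 + (c + 3)²) = (-1/41*75)*(26 + (5 + 3)²) = -75*(26 + 8²)/41 = -75*(26 + 64)/41 = -75/41*90 = -6750/41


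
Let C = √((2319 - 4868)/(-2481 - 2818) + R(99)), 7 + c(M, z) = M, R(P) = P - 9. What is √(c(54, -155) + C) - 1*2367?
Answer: -2367 + √(1319731847 + 5299*√2540653241)/5299 ≈ -2359.5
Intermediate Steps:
R(P) = -9 + P
c(M, z) = -7 + M
C = √2540653241/5299 (C = √((2319 - 4868)/(-2481 - 2818) + (-9 + 99)) = √(-2549/(-5299) + 90) = √(-2549*(-1/5299) + 90) = √(2549/5299 + 90) = √(479459/5299) = √2540653241/5299 ≈ 9.5121)
√(c(54, -155) + C) - 1*2367 = √((-7 + 54) + √2540653241/5299) - 1*2367 = √(47 + √2540653241/5299) - 2367 = -2367 + √(47 + √2540653241/5299)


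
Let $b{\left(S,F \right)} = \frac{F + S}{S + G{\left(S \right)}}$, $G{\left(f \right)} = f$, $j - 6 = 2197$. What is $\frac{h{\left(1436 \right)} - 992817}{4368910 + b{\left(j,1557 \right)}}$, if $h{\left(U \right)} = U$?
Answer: $- \frac{2184012343}{9624710610} \approx -0.22692$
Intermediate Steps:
$j = 2203$ ($j = 6 + 2197 = 2203$)
$b{\left(S,F \right)} = \frac{F + S}{2 S}$ ($b{\left(S,F \right)} = \frac{F + S}{S + S} = \frac{F + S}{2 S}$)
$\frac{h{\left(1436 \right)} - 992817}{4368910 + b{\left(j,1557 \right)}} = \frac{1436 - 992817}{4368910 + \frac{1557 + 2203}{2 \cdot 2203}} = - \frac{991381}{4368910 + \frac{1}{2} \cdot \frac{1}{2203} \cdot 3760} = - \frac{991381}{4368910 + \frac{1880}{2203}} = - \frac{991381}{\frac{9624710610}{2203}} = \left(-991381\right) \frac{2203}{9624710610} = - \frac{2184012343}{9624710610}$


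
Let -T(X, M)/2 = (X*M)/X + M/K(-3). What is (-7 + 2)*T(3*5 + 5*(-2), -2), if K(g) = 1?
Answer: -40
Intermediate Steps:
T(X, M) = -4*M (T(X, M) = -2*((X*M)/X + M/1) = -2*((M*X)/X + M*1) = -2*(M + M) = -4*M)
(-7 + 2)*T(3*5 + 5*(-2), -2) = (-7 + 2)*(-4*(-2)) = -5*8 = -40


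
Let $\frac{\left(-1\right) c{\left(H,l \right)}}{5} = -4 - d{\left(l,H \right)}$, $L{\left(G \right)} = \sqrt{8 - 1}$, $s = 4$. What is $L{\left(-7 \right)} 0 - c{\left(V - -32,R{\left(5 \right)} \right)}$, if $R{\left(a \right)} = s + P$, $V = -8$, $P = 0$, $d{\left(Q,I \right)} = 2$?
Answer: $-30$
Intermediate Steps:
$L{\left(G \right)} = \sqrt{7}$
$R{\left(a \right)} = 4$ ($R{\left(a \right)} = 4 + 0 = 4$)
$c{\left(H,l \right)} = 30$ ($c{\left(H,l \right)} = - 5 \left(-4 - 2\right) = \left(-5\right) \left(-6\right) = 30$)
$L{\left(-7 \right)} 0 - c{\left(V - -32,R{\left(5 \right)} \right)} = \sqrt{7} \cdot 0 - 30 = 0 - 30 = -30$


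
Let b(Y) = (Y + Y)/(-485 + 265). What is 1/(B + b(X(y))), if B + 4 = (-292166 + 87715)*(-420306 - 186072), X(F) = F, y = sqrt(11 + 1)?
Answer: 375023130133850/46493338226575402287244897 + 55*sqrt(3)/46493338226575402287244897 ≈ 8.0662e-12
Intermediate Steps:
y = 2*sqrt(3) (y = sqrt(12) = 2*sqrt(3) ≈ 3.4641)
b(Y) = -Y/110 (b(Y) = (2*Y)/(-220) = (2*Y)*(-1/220) = -Y/110)
B = 123974588474 (B = -4 + (-292166 + 87715)*(-420306 - 186072) = -4 - 204451*(-606378) = -4 + 123974588478 = 123974588474)
1/(B + b(X(y))) = 1/(123974588474 - sqrt(3)/55)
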